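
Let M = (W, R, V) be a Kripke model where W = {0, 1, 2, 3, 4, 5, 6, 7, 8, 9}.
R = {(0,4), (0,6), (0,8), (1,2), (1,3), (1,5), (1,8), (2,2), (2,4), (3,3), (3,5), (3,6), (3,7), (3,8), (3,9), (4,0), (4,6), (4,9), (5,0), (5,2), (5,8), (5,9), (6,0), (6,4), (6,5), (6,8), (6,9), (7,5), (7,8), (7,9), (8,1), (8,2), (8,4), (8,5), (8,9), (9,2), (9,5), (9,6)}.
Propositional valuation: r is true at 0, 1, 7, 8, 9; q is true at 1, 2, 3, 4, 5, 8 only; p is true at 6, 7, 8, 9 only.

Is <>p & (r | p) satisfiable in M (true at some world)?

Yes

Recall that <>ψ holds at a world iff ψ holds at some accessible world.
Let φ = <>p & (r | p). Evaluate φ at each world:
  0 (successors {4, 6, 8}): φ is true.
  1 (successors {2, 3, 5, 8}): φ is true.
  2 (successors {2, 4}): φ is false.
  3 (successors {3, 5, 6, 7, 8, 9}): φ is false.
  4 (successors {0, 6, 9}): φ is false.
  5 (successors {0, 2, 8, 9}): φ is false.
  6 (successors {0, 4, 5, 8, 9}): φ is true.
  7 (successors {5, 8, 9}): φ is true.
  8 (successors {1, 2, 4, 5, 9}): φ is true.
  9 (successors {2, 5, 6}): φ is true.
Detail at 0 (witness):
  At 0: <>p is true, r | p is true, so <>p & (r | p) is true.
    At 0: <>p requires p at some successor in {4, 6, 8}.
      p holds at 6, so <>p is true at 0.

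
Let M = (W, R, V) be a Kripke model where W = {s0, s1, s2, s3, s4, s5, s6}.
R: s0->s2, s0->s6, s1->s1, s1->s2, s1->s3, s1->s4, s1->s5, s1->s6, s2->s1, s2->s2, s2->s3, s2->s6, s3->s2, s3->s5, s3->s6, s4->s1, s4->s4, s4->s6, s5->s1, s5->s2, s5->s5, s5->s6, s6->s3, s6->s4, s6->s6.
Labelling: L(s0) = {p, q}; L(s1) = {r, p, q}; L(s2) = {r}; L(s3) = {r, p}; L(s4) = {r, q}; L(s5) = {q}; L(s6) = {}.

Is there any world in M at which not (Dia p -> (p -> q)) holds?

Let φ = not (Dia p -> (p -> q)). Evaluate φ at each world:
  s0 (successors {s2, s6}): φ is false.
  s1 (successors {s1, s2, s3, s4, s5, s6}): φ is false.
  s2 (successors {s1, s2, s3, s6}): φ is false.
  s3 (successors {s2, s5, s6}): φ is false.
  s4 (successors {s1, s4, s6}): φ is false.
  s5 (successors {s1, s2, s5, s6}): φ is false.
  s6 (successors {s3, s4, s6}): φ is false.
For instance, at s3:
  At s3: Dia p -> (p -> q) is true, so not (Dia p -> (p -> q)) is false.
    At s3: Dia p is false, p -> q is false, so Dia p -> (p -> q) is true.
      At s3: Dia p requires p at some successor in {s2, s5, s6}.
        At s2: p is false.
        At s5: p is false.
        At s6: p is false.
      So Dia p is false at s3.

No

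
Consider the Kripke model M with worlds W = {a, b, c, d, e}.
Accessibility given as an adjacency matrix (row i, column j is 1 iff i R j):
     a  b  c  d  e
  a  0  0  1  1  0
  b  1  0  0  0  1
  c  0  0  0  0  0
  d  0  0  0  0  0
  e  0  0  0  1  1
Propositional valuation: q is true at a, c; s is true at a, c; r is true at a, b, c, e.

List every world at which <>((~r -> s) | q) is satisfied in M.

a, b, e

Let φ = <>((~r -> s) | q). Evaluate φ at each world:
  a (successors {c, d}): φ is true.
  b (successors {a, e}): φ is true.
  c (successors ∅): φ is false.
  d (successors ∅): φ is false.
  e (successors {d, e}): φ is true.
For instance, at e:
  At e: <>((~r -> s) | q) requires (~r -> s) | q at some successor in {d, e}.
    (~r -> s) | q holds at e, so <>((~r -> s) | q) is true at e.
Satisfying worlds: {a, b, e}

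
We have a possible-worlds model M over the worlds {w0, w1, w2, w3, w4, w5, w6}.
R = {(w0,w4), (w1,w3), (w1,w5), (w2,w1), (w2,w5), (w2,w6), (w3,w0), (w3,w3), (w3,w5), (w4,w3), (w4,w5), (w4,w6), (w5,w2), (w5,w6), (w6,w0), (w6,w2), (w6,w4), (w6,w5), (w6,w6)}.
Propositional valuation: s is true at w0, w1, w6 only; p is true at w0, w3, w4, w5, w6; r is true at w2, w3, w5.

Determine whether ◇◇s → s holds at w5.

No

At w5: ◇◇s is true, s is false, so ◇◇s → s is false.
  At w5: ◇◇s requires ◇s at some successor in {w2, w6}.
    ◇s holds at w2, so ◇◇s is true at w5.
      At w2: ◇s requires s at some successor in {w1, w5, w6}.
        s holds at w1, so ◇s is true at w2.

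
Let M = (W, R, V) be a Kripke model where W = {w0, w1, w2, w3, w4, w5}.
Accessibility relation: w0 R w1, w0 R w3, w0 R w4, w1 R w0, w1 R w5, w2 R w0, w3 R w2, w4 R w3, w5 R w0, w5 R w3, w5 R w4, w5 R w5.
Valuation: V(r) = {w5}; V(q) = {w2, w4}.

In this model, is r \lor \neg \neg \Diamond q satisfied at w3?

Recall that \Diamond ψ holds at a world iff ψ holds at some accessible world.
At w3: r is false, \neg \neg \Diamond q is true, so r \lor \neg \neg \Diamond q is true.
  At w3: \neg \Diamond q is false, so \neg \neg \Diamond q is true.
    At w3: \Diamond q is true, so \neg \Diamond q is false.
      At w3: \Diamond q requires q at some successor in {w2}.
        q holds at w2, so \Diamond q is true at w3.

Yes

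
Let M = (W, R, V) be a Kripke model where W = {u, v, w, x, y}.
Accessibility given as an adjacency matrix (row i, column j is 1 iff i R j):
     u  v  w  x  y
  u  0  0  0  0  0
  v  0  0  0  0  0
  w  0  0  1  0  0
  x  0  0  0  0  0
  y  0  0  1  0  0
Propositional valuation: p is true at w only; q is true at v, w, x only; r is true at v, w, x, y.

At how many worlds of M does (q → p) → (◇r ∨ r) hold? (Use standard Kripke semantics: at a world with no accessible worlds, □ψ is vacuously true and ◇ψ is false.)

4

Let φ = (q → p) → (◇r ∨ r). Evaluate φ at each world:
  u (successors ∅): φ is false.
  v (successors ∅): φ is true.
  w (successors {w}): φ is true.
  x (successors ∅): φ is true.
  y (successors {w}): φ is true.
For instance, at y:
  At y: q → p is true, ◇r ∨ r is true, so (q → p) → (◇r ∨ r) is true.
    At y: ◇r is true, r is true, so ◇r ∨ r is true.
      At y: ◇r requires r at some successor in {w}.
        r holds at w, so ◇r is true at y.
Satisfying worlds: {v, w, x, y}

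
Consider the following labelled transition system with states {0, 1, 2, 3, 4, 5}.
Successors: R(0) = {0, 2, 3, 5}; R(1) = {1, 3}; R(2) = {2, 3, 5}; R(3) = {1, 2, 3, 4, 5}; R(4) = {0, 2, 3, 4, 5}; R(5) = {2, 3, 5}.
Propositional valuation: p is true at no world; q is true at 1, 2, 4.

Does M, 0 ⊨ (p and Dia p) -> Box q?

At 0: p and Dia p is false, Box q is false, so (p and Dia p) -> Box q is true.
  At 0: p is false, Dia p is false, so p and Dia p is false.
    At 0: Dia p requires p at some successor in {0, 2, 3, 5}.
      At 0: p is false.
      At 2: p is false.
      At 3: p is false.
      At 5: p is false.
    So Dia p is false at 0.
  At 0: Box q requires q at every successor {0, 2, 3, 5}.
    q fails at 0, so Box q is false at 0.

Yes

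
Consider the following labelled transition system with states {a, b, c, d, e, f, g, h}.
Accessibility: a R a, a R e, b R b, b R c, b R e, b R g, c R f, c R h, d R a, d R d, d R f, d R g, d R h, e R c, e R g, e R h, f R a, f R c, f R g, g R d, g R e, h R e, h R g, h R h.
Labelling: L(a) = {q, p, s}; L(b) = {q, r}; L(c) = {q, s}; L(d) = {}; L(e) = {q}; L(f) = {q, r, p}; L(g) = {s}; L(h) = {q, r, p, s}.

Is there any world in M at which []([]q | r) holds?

Yes

Let φ = []([]q | r). Evaluate φ at each world:
  a (successors {a, e}): φ is false.
  b (successors {b, c, e, g}): φ is false.
  c (successors {f, h}): φ is true.
  d (successors {a, d, f, g, h}): φ is false.
  e (successors {c, g, h}): φ is false.
  f (successors {a, c, g}): φ is false.
  g (successors {d, e}): φ is false.
  h (successors {e, g, h}): φ is false.
Detail at c (witness):
  At c: []([]q | r) requires []q | r at every successor {f, h}.
      At f: []q is false, r is true, so []q | r is true.
      At h: []q is false, r is true, so []q | r is true.
  So []([]q | r) is true at c.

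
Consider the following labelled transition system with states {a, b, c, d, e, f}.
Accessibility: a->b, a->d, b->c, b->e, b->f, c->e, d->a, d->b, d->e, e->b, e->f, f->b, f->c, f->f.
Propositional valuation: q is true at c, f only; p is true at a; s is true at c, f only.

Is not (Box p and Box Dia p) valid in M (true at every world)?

Yes

Let φ = not (Box p and Box Dia p). Evaluate φ at each world:
  a (successors {b, d}): φ is true.
  b (successors {c, e, f}): φ is true.
  c (successors {e}): φ is true.
  d (successors {a, b, e}): φ is true.
  e (successors {b, f}): φ is true.
  f (successors {b, c, f}): φ is true.
For instance, at b:
  At b: Box p and Box Dia p is false, so not (Box p and Box Dia p) is true.
    At b: Box p is false, Box Dia p is false, so Box p and Box Dia p is false.
      At b: Box p requires p at every successor {c, e, f}.
        p fails at c, so Box p is false at b.
      At b: Box Dia p requires Dia p at every successor {c, e, f}.
        Dia p fails at c, so Box Dia p is false at b.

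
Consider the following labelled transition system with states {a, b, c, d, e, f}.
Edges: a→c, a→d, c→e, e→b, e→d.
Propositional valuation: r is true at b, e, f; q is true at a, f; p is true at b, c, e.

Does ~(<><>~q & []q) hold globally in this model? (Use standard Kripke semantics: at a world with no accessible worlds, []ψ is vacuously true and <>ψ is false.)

Yes

Let φ = ~(<><>~q & []q). Evaluate φ at each world:
  a (successors {c, d}): φ is true.
  b (successors ∅): φ is true.
  c (successors {e}): φ is true.
  d (successors ∅): φ is true.
  e (successors {b, d}): φ is true.
  f (successors ∅): φ is true.
For instance, at a:
  At a: <><>~q & []q is false, so ~(<><>~q & []q) is true.
    At a: <><>~q is true, []q is false, so <><>~q & []q is false.
      At a: <><>~q requires <>~q at some successor in {c, d}.
        <>~q holds at c, so <><>~q is true at a.
      At a: []q requires q at every successor {c, d}.
        q fails at c, so []q is false at a.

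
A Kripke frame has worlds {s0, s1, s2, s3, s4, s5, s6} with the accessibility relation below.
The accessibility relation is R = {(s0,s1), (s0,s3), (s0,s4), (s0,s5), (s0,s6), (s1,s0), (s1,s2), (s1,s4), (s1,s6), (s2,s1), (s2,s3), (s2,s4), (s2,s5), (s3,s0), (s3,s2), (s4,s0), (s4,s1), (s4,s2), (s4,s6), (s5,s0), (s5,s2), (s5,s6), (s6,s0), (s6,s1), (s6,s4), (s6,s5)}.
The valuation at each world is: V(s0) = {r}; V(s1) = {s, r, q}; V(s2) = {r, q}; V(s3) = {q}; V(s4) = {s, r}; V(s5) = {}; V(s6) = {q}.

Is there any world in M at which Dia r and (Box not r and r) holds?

Let φ = Dia r and (Box not r and r). Evaluate φ at each world:
  s0 (successors {s1, s3, s4, s5, s6}): φ is false.
  s1 (successors {s0, s2, s4, s6}): φ is false.
  s2 (successors {s1, s3, s4, s5}): φ is false.
  s3 (successors {s0, s2}): φ is false.
  s4 (successors {s0, s1, s2, s6}): φ is false.
  s5 (successors {s0, s2, s6}): φ is false.
  s6 (successors {s0, s1, s4, s5}): φ is false.
For instance, at s3:
  At s3: Dia r is true, Box not r and r is false, so Dia r and (Box not r and r) is false.
    At s3: Dia r requires r at some successor in {s0, s2}.
      r holds at s0, so Dia r is true at s3.
    At s3: Box not r is false, r is false, so Box not r and r is false.
      At s3: Box not r requires not r at every successor {s0, s2}.
        not r fails at s0, so Box not r is false at s3.

No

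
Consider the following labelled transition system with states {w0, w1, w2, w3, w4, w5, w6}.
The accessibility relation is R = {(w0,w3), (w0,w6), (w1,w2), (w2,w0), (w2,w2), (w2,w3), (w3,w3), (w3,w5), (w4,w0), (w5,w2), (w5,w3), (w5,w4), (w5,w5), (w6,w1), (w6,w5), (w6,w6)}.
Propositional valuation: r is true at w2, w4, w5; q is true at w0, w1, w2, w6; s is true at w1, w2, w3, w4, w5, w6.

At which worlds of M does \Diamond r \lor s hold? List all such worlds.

w1, w2, w3, w4, w5, w6

Let φ = \Diamond r \lor s. Evaluate φ at each world:
  w0 (successors {w3, w6}): φ is false.
  w1 (successors {w2}): φ is true.
  w2 (successors {w0, w2, w3}): φ is true.
  w3 (successors {w3, w5}): φ is true.
  w4 (successors {w0}): φ is true.
  w5 (successors {w2, w3, w4, w5}): φ is true.
  w6 (successors {w1, w5, w6}): φ is true.
For instance, at w5:
  At w5: \Diamond r is true, s is true, so \Diamond r \lor s is true.
    At w5: \Diamond r requires r at some successor in {w2, w3, w4, w5}.
      r holds at w2, so \Diamond r is true at w5.
Satisfying worlds: {w1, w2, w3, w4, w5, w6}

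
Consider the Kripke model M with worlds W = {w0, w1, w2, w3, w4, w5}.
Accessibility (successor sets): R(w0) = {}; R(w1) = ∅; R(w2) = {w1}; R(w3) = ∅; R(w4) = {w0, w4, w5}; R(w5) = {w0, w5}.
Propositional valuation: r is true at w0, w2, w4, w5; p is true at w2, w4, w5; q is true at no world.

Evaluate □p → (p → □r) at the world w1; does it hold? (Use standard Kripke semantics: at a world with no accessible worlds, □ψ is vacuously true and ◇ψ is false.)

Yes

Recall that □ψ holds at a world iff ψ holds at every accessible world, and ◇ψ holds iff ψ holds at some accessible world.
At w1: □p is true, p → □r is true, so □p → (p → □r) is true.
  At w1: no accessible worlds, so □p holds vacuously.
  At w1: p is false, □r is true, so p → □r is true.
    At w1: no accessible worlds, so □r holds vacuously.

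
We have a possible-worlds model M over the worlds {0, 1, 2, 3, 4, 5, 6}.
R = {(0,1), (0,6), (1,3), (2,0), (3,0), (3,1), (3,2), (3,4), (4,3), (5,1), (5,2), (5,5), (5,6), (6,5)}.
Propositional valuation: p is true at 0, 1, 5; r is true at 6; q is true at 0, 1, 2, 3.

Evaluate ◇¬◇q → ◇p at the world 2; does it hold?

At 2: ◇¬◇q is false, ◇p is true, so ◇¬◇q → ◇p is true.
  At 2: ◇¬◇q requires ¬◇q at some successor in {0}.
    At 0: ¬◇q is false.
  So ◇¬◇q is false at 2.
  At 2: ◇p requires p at some successor in {0}.
    p holds at 0, so ◇p is true at 2.

Yes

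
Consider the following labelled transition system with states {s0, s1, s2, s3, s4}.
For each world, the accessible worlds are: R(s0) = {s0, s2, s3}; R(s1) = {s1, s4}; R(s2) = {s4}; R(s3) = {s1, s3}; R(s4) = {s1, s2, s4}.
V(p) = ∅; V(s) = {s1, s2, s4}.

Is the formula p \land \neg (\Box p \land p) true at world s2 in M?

No

Recall that \Box ψ holds at a world iff ψ holds at every accessible world, and \Diamond ψ holds iff ψ holds at some accessible world.
At s2: p is false, \neg (\Box p \land p) is true, so p \land \neg (\Box p \land p) is false.
  At s2: \Box p \land p is false, so \neg (\Box p \land p) is true.
    At s2: \Box p is false, p is false, so \Box p \land p is false.
      At s2: \Box p requires p at every successor {s4}.
        p fails at s4, so \Box p is false at s2.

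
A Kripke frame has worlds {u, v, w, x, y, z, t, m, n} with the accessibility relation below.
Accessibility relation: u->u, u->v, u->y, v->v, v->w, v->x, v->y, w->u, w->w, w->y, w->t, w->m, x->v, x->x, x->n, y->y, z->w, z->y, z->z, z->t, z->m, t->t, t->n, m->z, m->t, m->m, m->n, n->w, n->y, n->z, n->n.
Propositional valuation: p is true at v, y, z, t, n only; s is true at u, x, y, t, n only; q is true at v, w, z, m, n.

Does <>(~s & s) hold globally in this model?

Let φ = <>(~s & s). Evaluate φ at each world:
  u (successors {u, v, y}): φ is false.
  v (successors {v, w, x, y}): φ is false.
  w (successors {u, w, y, t, m}): φ is false.
  x (successors {v, x, n}): φ is false.
  y (successors {y}): φ is false.
  z (successors {w, y, z, t, m}): φ is false.
  t (successors {t, n}): φ is false.
  m (successors {z, t, m, n}): φ is false.
  n (successors {w, y, z, n}): φ is false.
Detail at u (counterexample):
  At u: <>(~s & s) requires ~s & s at some successor in {u, v, y}.
    At u: ~s & s is false.
    At v: ~s & s is false.
    At y: ~s & s is false.
  So <>(~s & s) is false at u.

No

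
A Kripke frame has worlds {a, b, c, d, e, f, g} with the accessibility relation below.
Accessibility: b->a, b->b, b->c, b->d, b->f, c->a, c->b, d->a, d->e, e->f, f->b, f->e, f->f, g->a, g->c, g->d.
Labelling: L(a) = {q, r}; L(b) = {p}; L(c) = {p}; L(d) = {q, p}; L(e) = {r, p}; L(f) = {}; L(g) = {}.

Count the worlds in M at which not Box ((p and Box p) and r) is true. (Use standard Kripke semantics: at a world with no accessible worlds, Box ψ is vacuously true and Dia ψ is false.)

Let φ = not Box ((p and Box p) and r). Evaluate φ at each world:
  a (successors ∅): φ is false.
  b (successors {a, b, c, d, f}): φ is true.
  c (successors {a, b}): φ is true.
  d (successors {a, e}): φ is true.
  e (successors {f}): φ is true.
  f (successors {b, e, f}): φ is true.
  g (successors {a, c, d}): φ is true.
For instance, at d:
  At d: Box ((p and Box p) and r) is false, so not Box ((p and Box p) and r) is true.
    At d: Box ((p and Box p) and r) requires (p and Box p) and r at every successor {a, e}.
      (p and Box p) and r fails at a, so Box ((p and Box p) and r) is false at d.
Satisfying worlds: {b, c, d, e, f, g}

6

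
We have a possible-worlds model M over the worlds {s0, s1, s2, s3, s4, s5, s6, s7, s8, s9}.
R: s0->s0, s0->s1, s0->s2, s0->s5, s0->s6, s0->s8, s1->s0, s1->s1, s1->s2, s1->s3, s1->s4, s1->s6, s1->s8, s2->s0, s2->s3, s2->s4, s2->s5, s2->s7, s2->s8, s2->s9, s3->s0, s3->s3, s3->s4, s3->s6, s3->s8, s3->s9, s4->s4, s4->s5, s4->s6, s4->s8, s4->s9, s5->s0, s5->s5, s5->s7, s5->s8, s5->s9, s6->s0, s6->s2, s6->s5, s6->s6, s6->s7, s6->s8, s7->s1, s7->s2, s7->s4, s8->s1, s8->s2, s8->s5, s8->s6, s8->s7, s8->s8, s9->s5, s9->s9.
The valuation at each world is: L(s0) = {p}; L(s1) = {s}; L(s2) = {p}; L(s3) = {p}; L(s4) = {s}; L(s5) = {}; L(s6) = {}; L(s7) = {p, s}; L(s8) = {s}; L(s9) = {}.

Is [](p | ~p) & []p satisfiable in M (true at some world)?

Let φ = [](p | ~p) & []p. Evaluate φ at each world:
  s0 (successors {s0, s1, s2, s5, s6, s8}): φ is false.
  s1 (successors {s0, s1, s2, s3, s4, s6, s8}): φ is false.
  s2 (successors {s0, s3, s4, s5, s7, s8, s9}): φ is false.
  s3 (successors {s0, s3, s4, s6, s8, s9}): φ is false.
  s4 (successors {s4, s5, s6, s8, s9}): φ is false.
  s5 (successors {s0, s5, s7, s8, s9}): φ is false.
  s6 (successors {s0, s2, s5, s6, s7, s8}): φ is false.
  s7 (successors {s1, s2, s4}): φ is false.
  s8 (successors {s1, s2, s5, s6, s7, s8}): φ is false.
  s9 (successors {s5, s9}): φ is false.
For instance, at s3:
  At s3: [](p | ~p) is true, []p is false, so [](p | ~p) & []p is false.
    At s3: [](p | ~p) requires p | ~p at every successor {s0, s3, s4, s6, s8, s9}.
      At s0: p | ~p is true.
      At s3: p | ~p is true.
      At s4: p | ~p is true.
      At s6: p | ~p is true.
      At s8: p | ~p is true.
      At s9: p | ~p is true.
    So [](p | ~p) is true at s3.
    At s3: []p requires p at every successor {s0, s3, s4, s6, s8, s9}.
      p fails at s4, so []p is false at s3.

No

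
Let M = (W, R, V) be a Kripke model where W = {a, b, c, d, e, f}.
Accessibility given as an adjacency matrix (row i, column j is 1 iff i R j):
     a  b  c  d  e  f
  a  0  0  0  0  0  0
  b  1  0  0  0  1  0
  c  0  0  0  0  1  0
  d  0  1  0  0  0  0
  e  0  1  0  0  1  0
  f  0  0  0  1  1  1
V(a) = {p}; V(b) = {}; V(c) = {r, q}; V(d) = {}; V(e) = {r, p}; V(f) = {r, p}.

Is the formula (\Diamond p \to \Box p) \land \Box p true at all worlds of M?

No

Recall that \Box ψ holds at a world iff ψ holds at every accessible world, and \Diamond ψ holds iff ψ holds at some accessible world.
Let φ = (\Diamond p \to \Box p) \land \Box p. Evaluate φ at each world:
  a (successors ∅): φ is true.
  b (successors {a, e}): φ is true.
  c (successors {e}): φ is true.
  d (successors {b}): φ is false.
  e (successors {b, e}): φ is false.
  f (successors {d, e, f}): φ is false.
Detail at d (counterexample):
  At d: \Diamond p \to \Box p is true, \Box p is false, so (\Diamond p \to \Box p) \land \Box p is false.
    At d: \Diamond p is false, \Box p is false, so \Diamond p \to \Box p is true.
      At d: \Diamond p requires p at some successor in {b}.
        At b: p is false.
      So \Diamond p is false at d.
      At d: \Box p requires p at every successor {b}.
        p fails at b, so \Box p is false at d.
    At d: \Box p requires p at every successor {b}.
      p fails at b, so \Box p is false at d.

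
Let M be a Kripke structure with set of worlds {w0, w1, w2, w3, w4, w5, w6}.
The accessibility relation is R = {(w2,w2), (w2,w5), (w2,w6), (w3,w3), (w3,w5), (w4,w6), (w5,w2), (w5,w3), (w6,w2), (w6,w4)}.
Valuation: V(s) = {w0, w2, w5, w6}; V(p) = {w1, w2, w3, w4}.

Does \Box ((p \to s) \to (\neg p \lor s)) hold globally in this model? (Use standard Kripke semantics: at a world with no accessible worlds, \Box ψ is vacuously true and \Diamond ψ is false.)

Yes

Recall that \Box ψ holds at a world iff ψ holds at every accessible world, and \Diamond ψ holds iff ψ holds at some accessible world.
Let φ = \Box ((p \to s) \to (\neg p \lor s)). Evaluate φ at each world:
  w0 (successors ∅): φ is true.
  w1 (successors ∅): φ is true.
  w2 (successors {w2, w5, w6}): φ is true.
  w3 (successors {w3, w5}): φ is true.
  w4 (successors {w6}): φ is true.
  w5 (successors {w2, w3}): φ is true.
  w6 (successors {w2, w4}): φ is true.
For instance, at w5:
  At w5: \Box ((p \to s) \to (\neg p \lor s)) requires (p \to s) \to (\neg p \lor s) at every successor {w2, w3}.
    At w2: (p \to s) \to (\neg p \lor s) is true.
    At w3: (p \to s) \to (\neg p \lor s) is true.
  So \Box ((p \to s) \to (\neg p \lor s)) is true at w5.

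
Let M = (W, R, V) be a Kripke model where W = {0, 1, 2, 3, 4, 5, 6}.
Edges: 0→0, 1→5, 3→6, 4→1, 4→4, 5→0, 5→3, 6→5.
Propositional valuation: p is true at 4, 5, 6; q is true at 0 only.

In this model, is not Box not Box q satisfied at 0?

Yes

At 0: Box not Box q is false, so not Box not Box q is true.
  At 0: Box not Box q requires not Box q at every successor {0}.
    not Box q fails at 0, so Box not Box q is false at 0.
      At 0: Box q is true, so not Box q is false.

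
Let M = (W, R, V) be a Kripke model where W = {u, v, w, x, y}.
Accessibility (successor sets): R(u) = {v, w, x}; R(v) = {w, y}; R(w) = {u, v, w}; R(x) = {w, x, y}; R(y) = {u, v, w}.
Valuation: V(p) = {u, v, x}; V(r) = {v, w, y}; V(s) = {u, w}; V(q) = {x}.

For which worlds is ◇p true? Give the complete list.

u, w, x, y

Let φ = ◇p. Evaluate φ at each world:
  u (successors {v, w, x}): φ is true.
  v (successors {w, y}): φ is false.
  w (successors {u, v, w}): φ is true.
  x (successors {w, x, y}): φ is true.
  y (successors {u, v, w}): φ is true.
For instance, at v:
  At v: ◇p requires p at some successor in {w, y}.
    At w: p is false.
    At y: p is false.
  So ◇p is false at v.
Satisfying worlds: {u, w, x, y}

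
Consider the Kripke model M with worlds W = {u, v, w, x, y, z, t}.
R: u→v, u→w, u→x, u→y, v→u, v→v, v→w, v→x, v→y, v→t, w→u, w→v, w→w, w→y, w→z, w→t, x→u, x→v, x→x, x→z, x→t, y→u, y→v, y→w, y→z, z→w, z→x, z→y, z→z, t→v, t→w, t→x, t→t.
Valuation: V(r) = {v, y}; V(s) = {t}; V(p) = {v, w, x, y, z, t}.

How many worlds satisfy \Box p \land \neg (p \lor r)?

1

Let φ = \Box p \land \neg (p \lor r). Evaluate φ at each world:
  u (successors {v, w, x, y}): φ is true.
  v (successors {u, v, w, x, y, t}): φ is false.
  w (successors {u, v, w, y, z, t}): φ is false.
  x (successors {u, v, x, z, t}): φ is false.
  y (successors {u, v, w, z}): φ is false.
  z (successors {w, x, y, z}): φ is false.
  t (successors {v, w, x, t}): φ is false.
For instance, at t:
  At t: \Box p is true, \neg (p \lor r) is false, so \Box p \land \neg (p \lor r) is false.
    At t: \Box p requires p at every successor {v, w, x, t}.
      At v: p is true.
      At w: p is true.
      At x: p is true.
      At t: p is true.
    So \Box p is true at t.
Satisfying worlds: {u}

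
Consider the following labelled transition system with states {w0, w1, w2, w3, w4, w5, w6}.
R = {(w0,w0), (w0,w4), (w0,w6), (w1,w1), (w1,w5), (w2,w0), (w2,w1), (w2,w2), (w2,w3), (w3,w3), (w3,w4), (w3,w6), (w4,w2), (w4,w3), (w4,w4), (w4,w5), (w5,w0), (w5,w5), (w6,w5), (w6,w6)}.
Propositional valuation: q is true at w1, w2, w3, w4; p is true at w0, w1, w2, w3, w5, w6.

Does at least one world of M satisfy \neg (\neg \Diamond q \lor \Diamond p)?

Let φ = \neg (\neg \Diamond q \lor \Diamond p). Evaluate φ at each world:
  w0 (successors {w0, w4, w6}): φ is false.
  w1 (successors {w1, w5}): φ is false.
  w2 (successors {w0, w1, w2, w3}): φ is false.
  w3 (successors {w3, w4, w6}): φ is false.
  w4 (successors {w2, w3, w4, w5}): φ is false.
  w5 (successors {w0, w5}): φ is false.
  w6 (successors {w5, w6}): φ is false.
For instance, at w5:
  At w5: \neg \Diamond q \lor \Diamond p is true, so \neg (\neg \Diamond q \lor \Diamond p) is false.
    At w5: \neg \Diamond q is true, \Diamond p is true, so \neg \Diamond q \lor \Diamond p is true.
      At w5: \Diamond q is false, so \neg \Diamond q is true.
      At w5: \Diamond p requires p at some successor in {w0, w5}.
        p holds at w0, so \Diamond p is true at w5.

No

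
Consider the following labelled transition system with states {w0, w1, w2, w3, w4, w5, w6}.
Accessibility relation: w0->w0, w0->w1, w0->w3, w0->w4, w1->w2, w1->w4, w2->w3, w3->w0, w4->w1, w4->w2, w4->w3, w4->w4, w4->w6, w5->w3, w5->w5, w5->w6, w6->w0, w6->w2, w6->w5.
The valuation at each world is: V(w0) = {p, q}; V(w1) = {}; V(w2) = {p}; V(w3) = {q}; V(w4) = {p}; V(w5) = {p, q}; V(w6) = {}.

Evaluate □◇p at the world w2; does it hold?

At w2: □◇p requires ◇p at every successor {w3}.
    At w3: ◇p requires p at some successor in {w0}.
      p holds at w0, so ◇p is true at w3.
So □◇p is true at w2.

Yes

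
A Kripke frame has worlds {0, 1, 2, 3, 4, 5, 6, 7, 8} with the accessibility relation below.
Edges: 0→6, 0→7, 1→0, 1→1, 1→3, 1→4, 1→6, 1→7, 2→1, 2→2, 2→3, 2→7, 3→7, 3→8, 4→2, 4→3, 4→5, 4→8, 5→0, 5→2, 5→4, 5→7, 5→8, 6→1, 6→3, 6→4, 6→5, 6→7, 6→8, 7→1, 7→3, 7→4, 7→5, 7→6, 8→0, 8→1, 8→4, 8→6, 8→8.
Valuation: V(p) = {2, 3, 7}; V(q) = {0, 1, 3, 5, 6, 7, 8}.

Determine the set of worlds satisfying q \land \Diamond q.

0, 1, 3, 5, 6, 7, 8

Let φ = q \land \Diamond q. Evaluate φ at each world:
  0 (successors {6, 7}): φ is true.
  1 (successors {0, 1, 3, 4, 6, 7}): φ is true.
  2 (successors {1, 2, 3, 7}): φ is false.
  3 (successors {7, 8}): φ is true.
  4 (successors {2, 3, 5, 8}): φ is false.
  5 (successors {0, 2, 4, 7, 8}): φ is true.
  6 (successors {1, 3, 4, 5, 7, 8}): φ is true.
  7 (successors {1, 3, 4, 5, 6}): φ is true.
  8 (successors {0, 1, 4, 6, 8}): φ is true.
For instance, at 2:
  At 2: q is false, \Diamond q is true, so q \land \Diamond q is false.
    At 2: \Diamond q requires q at some successor in {1, 2, 3, 7}.
      q holds at 1, so \Diamond q is true at 2.
Satisfying worlds: {0, 1, 3, 5, 6, 7, 8}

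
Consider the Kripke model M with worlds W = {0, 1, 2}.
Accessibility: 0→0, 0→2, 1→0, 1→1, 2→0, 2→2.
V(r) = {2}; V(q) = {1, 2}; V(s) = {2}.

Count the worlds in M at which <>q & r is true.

Let φ = <>q & r. Evaluate φ at each world:
  0 (successors {0, 2}): φ is false.
  1 (successors {0, 1}): φ is false.
  2 (successors {0, 2}): φ is true.
For instance, at 0:
  At 0: <>q is true, r is false, so <>q & r is false.
    At 0: <>q requires q at some successor in {0, 2}.
      q holds at 2, so <>q is true at 0.
Satisfying worlds: {2}

1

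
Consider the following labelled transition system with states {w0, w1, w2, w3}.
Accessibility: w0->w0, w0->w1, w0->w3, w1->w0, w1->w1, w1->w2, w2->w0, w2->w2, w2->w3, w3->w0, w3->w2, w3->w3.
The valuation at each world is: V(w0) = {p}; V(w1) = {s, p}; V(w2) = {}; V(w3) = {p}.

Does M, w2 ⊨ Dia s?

At w2: Dia s requires s at some successor in {w0, w2, w3}.
  At w0: s is false.
  At w2: s is false.
  At w3: s is false.
So Dia s is false at w2.

No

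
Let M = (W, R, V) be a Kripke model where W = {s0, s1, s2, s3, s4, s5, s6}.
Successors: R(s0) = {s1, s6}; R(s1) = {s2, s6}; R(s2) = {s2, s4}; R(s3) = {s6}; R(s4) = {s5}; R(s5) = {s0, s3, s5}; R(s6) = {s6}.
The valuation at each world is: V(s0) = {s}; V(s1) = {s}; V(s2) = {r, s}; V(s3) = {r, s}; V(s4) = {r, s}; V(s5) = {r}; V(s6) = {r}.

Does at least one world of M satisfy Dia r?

Yes

Let φ = Dia r. Evaluate φ at each world:
  s0 (successors {s1, s6}): φ is true.
  s1 (successors {s2, s6}): φ is true.
  s2 (successors {s2, s4}): φ is true.
  s3 (successors {s6}): φ is true.
  s4 (successors {s5}): φ is true.
  s5 (successors {s0, s3, s5}): φ is true.
  s6 (successors {s6}): φ is true.
Detail at s0 (witness):
  At s0: Dia r requires r at some successor in {s1, s6}.
    r holds at s6, so Dia r is true at s0.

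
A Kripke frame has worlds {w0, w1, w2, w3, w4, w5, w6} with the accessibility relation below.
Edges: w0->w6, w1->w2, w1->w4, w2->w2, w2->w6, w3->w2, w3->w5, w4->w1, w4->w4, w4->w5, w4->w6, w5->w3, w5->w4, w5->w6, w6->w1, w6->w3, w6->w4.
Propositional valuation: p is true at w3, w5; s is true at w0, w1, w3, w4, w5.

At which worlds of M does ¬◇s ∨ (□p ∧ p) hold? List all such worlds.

w0, w2

Let φ = ¬◇s ∨ (□p ∧ p). Evaluate φ at each world:
  w0 (successors {w6}): φ is true.
  w1 (successors {w2, w4}): φ is false.
  w2 (successors {w2, w6}): φ is true.
  w3 (successors {w2, w5}): φ is false.
  w4 (successors {w1, w4, w5, w6}): φ is false.
  w5 (successors {w3, w4, w6}): φ is false.
  w6 (successors {w1, w3, w4}): φ is false.
For instance, at w4:
  At w4: ¬◇s is false, □p ∧ p is false, so ¬◇s ∨ (□p ∧ p) is false.
    At w4: ◇s is true, so ¬◇s is false.
      At w4: ◇s requires s at some successor in {w1, w4, w5, w6}.
        s holds at w1, so ◇s is true at w4.
    At w4: □p is false, p is false, so □p ∧ p is false.
      At w4: □p requires p at every successor {w1, w4, w5, w6}.
        p fails at w1, so □p is false at w4.
Satisfying worlds: {w0, w2}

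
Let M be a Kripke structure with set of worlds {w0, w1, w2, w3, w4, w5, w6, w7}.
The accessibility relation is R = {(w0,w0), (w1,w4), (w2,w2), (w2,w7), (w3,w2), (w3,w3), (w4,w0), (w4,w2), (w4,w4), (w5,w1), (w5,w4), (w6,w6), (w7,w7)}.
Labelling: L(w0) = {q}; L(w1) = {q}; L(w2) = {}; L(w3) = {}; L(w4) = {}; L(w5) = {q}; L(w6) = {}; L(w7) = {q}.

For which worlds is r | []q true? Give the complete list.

w0, w7

Recall that []ψ holds at a world iff ψ holds at every accessible world, and <>ψ holds iff ψ holds at some accessible world.
Let φ = r | []q. Evaluate φ at each world:
  w0 (successors {w0}): φ is true.
  w1 (successors {w4}): φ is false.
  w2 (successors {w2, w7}): φ is false.
  w3 (successors {w2, w3}): φ is false.
  w4 (successors {w0, w2, w4}): φ is false.
  w5 (successors {w1, w4}): φ is false.
  w6 (successors {w6}): φ is false.
  w7 (successors {w7}): φ is true.
For instance, at w6:
  At w6: r is false, []q is false, so r | []q is false.
    At w6: []q requires q at every successor {w6}.
      q fails at w6, so []q is false at w6.
Satisfying worlds: {w0, w7}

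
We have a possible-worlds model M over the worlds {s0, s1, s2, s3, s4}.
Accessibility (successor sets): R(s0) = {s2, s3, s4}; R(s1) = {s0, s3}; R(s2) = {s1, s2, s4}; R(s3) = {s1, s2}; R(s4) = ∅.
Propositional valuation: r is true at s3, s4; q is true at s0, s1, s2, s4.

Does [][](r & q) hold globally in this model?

Let φ = [][](r & q). Evaluate φ at each world:
  s0 (successors {s2, s3, s4}): φ is false.
  s1 (successors {s0, s3}): φ is false.
  s2 (successors {s1, s2, s4}): φ is false.
  s3 (successors {s1, s2}): φ is false.
  s4 (successors ∅): φ is true.
Detail at s0 (counterexample):
  At s0: [][](r & q) requires [](r & q) at every successor {s2, s3, s4}.
    [](r & q) fails at s2, so [][](r & q) is false at s0.
      At s2: [](r & q) requires r & q at every successor {s1, s2, s4}.
        r & q fails at s1, so [](r & q) is false at s2.

No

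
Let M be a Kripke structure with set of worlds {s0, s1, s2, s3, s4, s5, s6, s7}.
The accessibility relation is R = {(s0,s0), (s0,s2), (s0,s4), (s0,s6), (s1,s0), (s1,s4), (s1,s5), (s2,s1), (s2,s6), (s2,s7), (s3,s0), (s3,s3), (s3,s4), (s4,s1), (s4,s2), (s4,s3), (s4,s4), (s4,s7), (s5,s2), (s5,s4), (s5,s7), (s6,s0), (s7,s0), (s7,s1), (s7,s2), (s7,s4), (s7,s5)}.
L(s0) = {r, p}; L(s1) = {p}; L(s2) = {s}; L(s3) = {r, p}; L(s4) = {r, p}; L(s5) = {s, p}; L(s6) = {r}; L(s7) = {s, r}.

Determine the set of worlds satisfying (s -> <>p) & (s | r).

s0, s2, s3, s4, s5, s6, s7

Let φ = (s -> <>p) & (s | r). Evaluate φ at each world:
  s0 (successors {s0, s2, s4, s6}): φ is true.
  s1 (successors {s0, s4, s5}): φ is false.
  s2 (successors {s1, s6, s7}): φ is true.
  s3 (successors {s0, s3, s4}): φ is true.
  s4 (successors {s1, s2, s3, s4, s7}): φ is true.
  s5 (successors {s2, s4, s7}): φ is true.
  s6 (successors {s0}): φ is true.
  s7 (successors {s0, s1, s2, s4, s5}): φ is true.
For instance, at s6:
  At s6: s -> <>p is true, s | r is true, so (s -> <>p) & (s | r) is true.
    At s6: s is false, <>p is true, so s -> <>p is true.
      At s6: <>p requires p at some successor in {s0}.
        p holds at s0, so <>p is true at s6.
Satisfying worlds: {s0, s2, s3, s4, s5, s6, s7}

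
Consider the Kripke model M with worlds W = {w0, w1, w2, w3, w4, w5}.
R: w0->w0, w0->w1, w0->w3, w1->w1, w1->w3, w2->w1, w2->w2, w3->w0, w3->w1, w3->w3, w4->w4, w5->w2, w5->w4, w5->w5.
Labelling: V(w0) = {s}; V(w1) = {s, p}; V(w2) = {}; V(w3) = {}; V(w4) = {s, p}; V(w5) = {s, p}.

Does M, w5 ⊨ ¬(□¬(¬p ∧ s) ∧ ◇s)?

No

Recall that □ψ holds at a world iff ψ holds at every accessible world, and ◇ψ holds iff ψ holds at some accessible world.
At w5: □¬(¬p ∧ s) ∧ ◇s is true, so ¬(□¬(¬p ∧ s) ∧ ◇s) is false.
  At w5: □¬(¬p ∧ s) is true, ◇s is true, so □¬(¬p ∧ s) ∧ ◇s is true.
    At w5: □¬(¬p ∧ s) requires ¬(¬p ∧ s) at every successor {w2, w4, w5}.
      At w2: ¬(¬p ∧ s) is true.
      At w4: ¬(¬p ∧ s) is true.
      At w5: ¬(¬p ∧ s) is true.
    So □¬(¬p ∧ s) is true at w5.
    At w5: ◇s requires s at some successor in {w2, w4, w5}.
      s holds at w4, so ◇s is true at w5.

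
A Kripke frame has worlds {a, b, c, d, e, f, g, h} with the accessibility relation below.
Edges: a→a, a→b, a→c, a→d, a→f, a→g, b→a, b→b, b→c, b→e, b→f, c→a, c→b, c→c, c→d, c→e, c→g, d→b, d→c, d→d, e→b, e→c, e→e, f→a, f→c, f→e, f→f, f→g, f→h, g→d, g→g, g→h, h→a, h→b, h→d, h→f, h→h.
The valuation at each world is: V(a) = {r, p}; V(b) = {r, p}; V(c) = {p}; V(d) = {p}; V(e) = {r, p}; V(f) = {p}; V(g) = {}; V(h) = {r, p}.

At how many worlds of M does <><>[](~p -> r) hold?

8

Let φ = <><>[](~p -> r). Evaluate φ at each world:
  a (successors {a, b, c, d, f, g}): φ is true.
  b (successors {a, b, c, e, f}): φ is true.
  c (successors {a, b, c, d, e, g}): φ is true.
  d (successors {b, c, d}): φ is true.
  e (successors {b, c, e}): φ is true.
  f (successors {a, c, e, f, g, h}): φ is true.
  g (successors {d, g, h}): φ is true.
  h (successors {a, b, d, f, h}): φ is true.
For instance, at b:
  At b: <><>[](~p -> r) requires <>[](~p -> r) at some successor in {a, b, c, e, f}.
    <>[](~p -> r) holds at a, so <><>[](~p -> r) is true at b.
      At a: <>[](~p -> r) requires [](~p -> r) at some successor in {a, b, c, d, f, g}.
        [](~p -> r) holds at b, so <>[](~p -> r) is true at a.
Satisfying worlds: {a, b, c, d, e, f, g, h}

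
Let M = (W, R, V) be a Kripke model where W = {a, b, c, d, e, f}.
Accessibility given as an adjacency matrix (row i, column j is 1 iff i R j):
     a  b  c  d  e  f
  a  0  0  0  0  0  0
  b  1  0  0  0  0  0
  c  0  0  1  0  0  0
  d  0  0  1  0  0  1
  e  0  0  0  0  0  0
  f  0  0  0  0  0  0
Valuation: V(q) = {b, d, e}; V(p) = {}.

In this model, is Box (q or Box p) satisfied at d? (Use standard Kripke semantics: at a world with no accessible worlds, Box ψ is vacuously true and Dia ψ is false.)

No

Recall that Box ψ holds at a world iff ψ holds at every accessible world, and Dia ψ holds iff ψ holds at some accessible world.
At d: Box (q or Box p) requires q or Box p at every successor {c, f}.
  q or Box p fails at c, so Box (q or Box p) is false at d.
    At c: q is false, Box p is false, so q or Box p is false.
      At c: Box p requires p at every successor {c}.
        p fails at c, so Box p is false at c.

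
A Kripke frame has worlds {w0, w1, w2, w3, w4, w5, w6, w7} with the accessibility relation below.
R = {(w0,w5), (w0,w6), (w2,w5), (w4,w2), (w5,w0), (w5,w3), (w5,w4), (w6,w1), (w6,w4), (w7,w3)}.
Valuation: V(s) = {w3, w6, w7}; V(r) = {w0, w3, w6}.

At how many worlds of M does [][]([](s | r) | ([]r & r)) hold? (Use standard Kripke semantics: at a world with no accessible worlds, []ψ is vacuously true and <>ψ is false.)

3

Let φ = [][]([](s | r) | ([]r & r)). Evaluate φ at each world:
  w0 (successors {w5, w6}): φ is false.
  w1 (successors ∅): φ is true.
  w2 (successors {w5}): φ is false.
  w3 (successors ∅): φ is true.
  w4 (successors {w2}): φ is false.
  w5 (successors {w0, w3, w4}): φ is false.
  w6 (successors {w1, w4}): φ is false.
  w7 (successors {w3}): φ is true.
For instance, at w5:
  At w5: [][]([](s | r) | ([]r & r)) requires []([](s | r) | ([]r & r)) at every successor {w0, w3, w4}.
    []([](s | r) | ([]r & r)) fails at w0, so [][]([](s | r) | ([]r & r)) is false at w5.
      At w0: []([](s | r) | ([]r & r)) requires [](s | r) | ([]r & r) at every successor {w5, w6}.
        [](s | r) | ([]r & r) fails at w5, so []([](s | r) | ([]r & r)) is false at w0.
Satisfying worlds: {w1, w3, w7}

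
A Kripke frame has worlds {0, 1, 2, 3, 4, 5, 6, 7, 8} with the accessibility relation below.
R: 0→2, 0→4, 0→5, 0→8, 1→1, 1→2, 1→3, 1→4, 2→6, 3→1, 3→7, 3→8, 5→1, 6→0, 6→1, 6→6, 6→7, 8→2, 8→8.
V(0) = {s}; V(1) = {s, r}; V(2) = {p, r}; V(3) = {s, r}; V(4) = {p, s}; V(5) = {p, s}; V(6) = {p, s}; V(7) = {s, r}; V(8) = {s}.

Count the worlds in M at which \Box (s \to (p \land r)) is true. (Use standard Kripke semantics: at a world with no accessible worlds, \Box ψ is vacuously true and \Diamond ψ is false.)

2

Let φ = \Box (s \to (p \land r)). Evaluate φ at each world:
  0 (successors {2, 4, 5, 8}): φ is false.
  1 (successors {1, 2, 3, 4}): φ is false.
  2 (successors {6}): φ is false.
  3 (successors {1, 7, 8}): φ is false.
  4 (successors ∅): φ is true.
  5 (successors {1}): φ is false.
  6 (successors {0, 1, 6, 7}): φ is false.
  7 (successors ∅): φ is true.
  8 (successors {2, 8}): φ is false.
For instance, at 6:
  At 6: \Box (s \to (p \land r)) requires s \to (p \land r) at every successor {0, 1, 6, 7}.
    s \to (p \land r) fails at 0, so \Box (s \to (p \land r)) is false at 6.
Satisfying worlds: {4, 7}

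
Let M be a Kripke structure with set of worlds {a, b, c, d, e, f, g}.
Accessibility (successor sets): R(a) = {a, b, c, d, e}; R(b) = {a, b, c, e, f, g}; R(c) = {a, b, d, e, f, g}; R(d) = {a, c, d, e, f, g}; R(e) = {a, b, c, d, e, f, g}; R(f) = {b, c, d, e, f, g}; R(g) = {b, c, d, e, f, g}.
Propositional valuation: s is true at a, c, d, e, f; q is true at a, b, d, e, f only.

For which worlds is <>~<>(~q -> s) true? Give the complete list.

none

Let φ = <>~<>(~q -> s). Evaluate φ at each world:
  a (successors {a, b, c, d, e}): φ is false.
  b (successors {a, b, c, e, f, g}): φ is false.
  c (successors {a, b, d, e, f, g}): φ is false.
  d (successors {a, c, d, e, f, g}): φ is false.
  e (successors {a, b, c, d, e, f, g}): φ is false.
  f (successors {b, c, d, e, f, g}): φ is false.
  g (successors {b, c, d, e, f, g}): φ is false.
For instance, at c:
  At c: <>~<>(~q -> s) requires ~<>(~q -> s) at some successor in {a, b, d, e, f, g}.
    At a: ~<>(~q -> s) is false.
    At b: ~<>(~q -> s) is false.
    At d: ~<>(~q -> s) is false.
    At e: ~<>(~q -> s) is false.
    At f: ~<>(~q -> s) is false.
    At g: ~<>(~q -> s) is false.
  So <>~<>(~q -> s) is false at c.
Satisfying worlds: none.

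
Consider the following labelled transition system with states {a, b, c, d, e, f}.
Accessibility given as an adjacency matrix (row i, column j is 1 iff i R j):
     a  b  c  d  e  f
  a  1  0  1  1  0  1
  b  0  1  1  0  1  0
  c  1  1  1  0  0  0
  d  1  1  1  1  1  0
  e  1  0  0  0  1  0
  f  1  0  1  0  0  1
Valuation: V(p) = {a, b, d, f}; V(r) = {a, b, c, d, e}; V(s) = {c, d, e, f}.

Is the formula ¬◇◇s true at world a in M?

At a: ◇◇s is true, so ¬◇◇s is false.
  At a: ◇◇s requires ◇s at some successor in {a, c, d, f}.
    ◇s holds at a, so ◇◇s is true at a.
      At a: ◇s requires s at some successor in {a, c, d, f}.
        s holds at c, so ◇s is true at a.

No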